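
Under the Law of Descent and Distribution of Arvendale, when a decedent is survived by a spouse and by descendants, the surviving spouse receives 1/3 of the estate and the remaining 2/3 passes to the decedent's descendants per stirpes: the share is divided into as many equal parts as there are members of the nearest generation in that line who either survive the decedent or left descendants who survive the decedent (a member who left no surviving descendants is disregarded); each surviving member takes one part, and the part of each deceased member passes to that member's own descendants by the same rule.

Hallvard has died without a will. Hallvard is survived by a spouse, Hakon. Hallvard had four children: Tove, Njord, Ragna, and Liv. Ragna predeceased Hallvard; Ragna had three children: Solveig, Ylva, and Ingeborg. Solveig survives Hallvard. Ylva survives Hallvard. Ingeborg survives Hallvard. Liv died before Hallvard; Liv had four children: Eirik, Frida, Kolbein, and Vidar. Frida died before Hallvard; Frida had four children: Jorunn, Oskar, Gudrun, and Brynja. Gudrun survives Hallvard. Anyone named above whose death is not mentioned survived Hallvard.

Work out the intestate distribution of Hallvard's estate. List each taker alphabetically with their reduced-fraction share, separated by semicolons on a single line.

Brynja 1/96; Eirik 1/24; Gudrun 1/96; Hakon 1/3; Ingeborg 1/18; Jorunn 1/96; Kolbein 1/24; Njord 1/6; Oskar 1/96; Solveig 1/18; Tove 1/6; Vidar 1/24; Ylva 1/18

Hakon, as surviving spouse, takes 1/3.
The remaining 2/3 passes to Hallvard's descendants per stirpes.
The 2/3 is divided into 4 equal shares of 1/6 among Tove, Njord, Ragna, Liv.
Tove is living and takes 1/6.
Njord is living and takes 1/6.
Ragna predeceased; the 1/6 allotted to Ragna's branch passes to Ragna's issue by representation.
The 1/6 is divided into 3 equal shares of 1/18 among Solveig, Ylva, Ingeborg.
Solveig is living and takes 1/18.
Ylva is living and takes 1/18.
Ingeborg is living and takes 1/18.
Liv predeceased; the 1/6 allotted to Liv's branch passes to Liv's issue by representation.
The 1/6 is divided into 4 equal shares of 1/24 among Eirik, Frida, Kolbein, Vidar.
Eirik is living and takes 1/24.
Frida predeceased; the 1/24 allotted to Frida's branch passes to Frida's issue by representation.
The 1/24 is divided into 4 equal shares of 1/96 among Jorunn, Oskar, Gudrun, Brynja.
Jorunn is living and takes 1/96.
Oskar is living and takes 1/96.
Gudrun is living and takes 1/96.
Brynja is living and takes 1/96.
Kolbein is living and takes 1/24.
Vidar is living and takes 1/24.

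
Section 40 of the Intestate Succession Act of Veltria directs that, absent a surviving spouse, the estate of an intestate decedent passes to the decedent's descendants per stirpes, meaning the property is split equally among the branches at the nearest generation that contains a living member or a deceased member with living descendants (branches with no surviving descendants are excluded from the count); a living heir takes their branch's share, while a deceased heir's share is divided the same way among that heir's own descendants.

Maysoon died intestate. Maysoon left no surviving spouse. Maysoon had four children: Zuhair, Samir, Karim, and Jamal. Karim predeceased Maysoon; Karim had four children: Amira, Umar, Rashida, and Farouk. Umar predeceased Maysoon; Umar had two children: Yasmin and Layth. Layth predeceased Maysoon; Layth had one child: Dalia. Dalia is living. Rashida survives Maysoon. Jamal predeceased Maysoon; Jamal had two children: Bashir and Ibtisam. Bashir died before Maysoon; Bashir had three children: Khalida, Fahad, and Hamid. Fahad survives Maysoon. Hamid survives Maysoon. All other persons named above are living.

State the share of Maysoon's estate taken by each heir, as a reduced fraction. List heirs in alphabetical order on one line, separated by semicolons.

There is no surviving spouse, so the entire estate passes to Maysoon's descendants per stirpes.
The estate is divided into 4 equal shares of 1/4 among Zuhair, Samir, Karim, Jamal.
Zuhair is living and takes 1/4.
Samir is living and takes 1/4.
Karim predeceased; the 1/4 allotted to Karim's branch passes to Karim's issue by representation.
The 1/4 is divided into 4 equal shares of 1/16 among Amira, Umar, Rashida, Farouk.
Amira is living and takes 1/16.
Umar predeceased; the 1/16 allotted to Umar's branch passes to Umar's issue by representation.
The 1/16 is divided into 2 equal shares of 1/32 among Yasmin, Layth.
Yasmin is living and takes 1/32.
Layth predeceased; the 1/32 allotted to Layth's branch passes to Layth's issue by representation.
Dalia is the sole taker at this level and receives the full 1/32.
Rashida is living and takes 1/16.
Farouk is living and takes 1/16.
Jamal predeceased; the 1/4 allotted to Jamal's branch passes to Jamal's issue by representation.
The 1/4 is divided into 2 equal shares of 1/8 among Bashir, Ibtisam.
Bashir predeceased; the 1/8 allotted to Bashir's branch passes to Bashir's issue by representation.
The 1/8 is divided into 3 equal shares of 1/24 among Khalida, Fahad, Hamid.
Khalida is living and takes 1/24.
Fahad is living and takes 1/24.
Hamid is living and takes 1/24.
Ibtisam is living and takes 1/8.

Amira 1/16; Dalia 1/32; Fahad 1/24; Farouk 1/16; Hamid 1/24; Ibtisam 1/8; Khalida 1/24; Rashida 1/16; Samir 1/4; Yasmin 1/32; Zuhair 1/4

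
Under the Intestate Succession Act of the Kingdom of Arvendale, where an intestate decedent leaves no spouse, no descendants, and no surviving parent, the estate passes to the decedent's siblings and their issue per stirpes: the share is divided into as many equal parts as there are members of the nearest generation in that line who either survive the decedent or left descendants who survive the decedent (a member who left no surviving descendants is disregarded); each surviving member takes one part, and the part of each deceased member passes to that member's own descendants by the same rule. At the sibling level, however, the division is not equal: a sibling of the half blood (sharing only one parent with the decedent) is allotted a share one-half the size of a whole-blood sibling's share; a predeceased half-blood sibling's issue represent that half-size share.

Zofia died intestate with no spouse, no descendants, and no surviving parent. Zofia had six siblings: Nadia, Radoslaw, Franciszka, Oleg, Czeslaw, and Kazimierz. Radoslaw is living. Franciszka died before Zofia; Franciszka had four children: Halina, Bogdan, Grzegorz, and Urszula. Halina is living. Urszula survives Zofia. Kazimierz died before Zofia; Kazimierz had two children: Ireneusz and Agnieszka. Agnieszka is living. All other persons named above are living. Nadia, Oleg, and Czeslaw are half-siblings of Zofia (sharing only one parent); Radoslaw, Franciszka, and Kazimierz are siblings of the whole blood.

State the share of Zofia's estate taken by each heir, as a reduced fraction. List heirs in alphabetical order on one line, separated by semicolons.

Agnieszka 1/9; Bogdan 1/18; Czeslaw 1/9; Grzegorz 1/18; Halina 1/18; Ireneusz 1/9; Nadia 1/9; Oleg 1/9; Radoslaw 2/9; Urszula 1/18

No spouse, descendants, or parent survives, so the estate passes to Zofia's siblings per stirpes.
Half-blood siblings count for one-half the weight of whole-blood siblings at the initial division.
Dividing 1 in proportion to weights (total weight 9/2): Nadia (weight 1/2) → 1/9; Radoslaw (weight 1) → 2/9; Franciszka (weight 1) → 2/9; Oleg (weight 1/2) → 1/9; Czeslaw (weight 1/2) → 1/9; Kazimierz (weight 1) → 2/9.
Nadia is living and takes 1/9.
Radoslaw is living and takes 2/9.
Franciszka predeceased; the 2/9 allotted to Franciszka's branch passes to Franciszka's issue by representation.
The 2/9 is divided into 4 equal shares of 1/18 among Halina, Bogdan, Grzegorz, Urszula.
Halina is living and takes 1/18.
Bogdan is living and takes 1/18.
Grzegorz is living and takes 1/18.
Urszula is living and takes 1/18.
Oleg is living and takes 1/9.
Czeslaw is living and takes 1/9.
Kazimierz predeceased; the 2/9 allotted to Kazimierz's branch passes to Kazimierz's issue by representation.
The 2/9 is divided into 2 equal shares of 1/9 among Ireneusz, Agnieszka.
Ireneusz is living and takes 1/9.
Agnieszka is living and takes 1/9.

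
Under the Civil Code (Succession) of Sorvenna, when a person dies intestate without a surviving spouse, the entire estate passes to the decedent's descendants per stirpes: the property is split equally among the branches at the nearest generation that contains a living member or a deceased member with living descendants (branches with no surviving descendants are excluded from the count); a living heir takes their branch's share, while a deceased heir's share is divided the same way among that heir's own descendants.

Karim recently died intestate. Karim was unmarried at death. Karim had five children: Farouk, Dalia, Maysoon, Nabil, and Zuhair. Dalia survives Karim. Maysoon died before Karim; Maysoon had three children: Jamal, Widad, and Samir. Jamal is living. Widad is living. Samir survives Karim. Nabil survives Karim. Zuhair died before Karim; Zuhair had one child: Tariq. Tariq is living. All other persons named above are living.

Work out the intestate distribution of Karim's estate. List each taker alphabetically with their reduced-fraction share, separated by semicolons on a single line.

There is no surviving spouse, so the entire estate passes to Karim's descendants per stirpes.
The estate is divided into 5 equal shares of 1/5 among Farouk, Dalia, Maysoon, Nabil, Zuhair.
Farouk is living and takes 1/5.
Dalia is living and takes 1/5.
Maysoon predeceased; the 1/5 allotted to Maysoon's branch passes to Maysoon's issue by representation.
The 1/5 is divided into 3 equal shares of 1/15 among Jamal, Widad, Samir.
Jamal is living and takes 1/15.
Widad is living and takes 1/15.
Samir is living and takes 1/15.
Nabil is living and takes 1/5.
Zuhair predeceased; the 1/5 allotted to Zuhair's branch passes to Zuhair's issue by representation.
Tariq is the sole taker at this level and receives the full 1/5.

Dalia 1/5; Farouk 1/5; Jamal 1/15; Nabil 1/5; Samir 1/15; Tariq 1/5; Widad 1/15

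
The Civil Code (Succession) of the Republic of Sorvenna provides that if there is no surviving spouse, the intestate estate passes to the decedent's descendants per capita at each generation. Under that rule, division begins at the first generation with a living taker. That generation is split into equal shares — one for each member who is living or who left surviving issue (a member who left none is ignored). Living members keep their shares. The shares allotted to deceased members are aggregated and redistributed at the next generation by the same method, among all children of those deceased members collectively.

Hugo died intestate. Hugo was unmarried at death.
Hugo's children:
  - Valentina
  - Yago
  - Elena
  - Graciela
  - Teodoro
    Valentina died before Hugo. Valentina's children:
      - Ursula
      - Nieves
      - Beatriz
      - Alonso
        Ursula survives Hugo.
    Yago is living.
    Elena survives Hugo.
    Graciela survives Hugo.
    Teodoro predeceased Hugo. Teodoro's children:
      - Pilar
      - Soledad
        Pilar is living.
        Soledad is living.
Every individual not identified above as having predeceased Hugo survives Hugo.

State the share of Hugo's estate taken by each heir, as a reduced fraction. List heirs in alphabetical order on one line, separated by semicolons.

There is no surviving spouse, so the entire estate passes to Hugo's descendants per capita at each generation.
At generation 1 (Valentina, Yago, Elena, Graciela, Teodoro) there are 5 shares of (1)/5 = 1/5 each.
Living: Yago, Elena, and Graciela — each takes 1/5.
Deceased: Valentina and Teodoro. Their combined 2/5 is pooled and carried to generation 2.
At generation 2 (Ursula, Nieves, Beatriz, Alonso, Pilar, Soledad) there are 6 shares of (2/5)/6 = 1/15 each.
Living: Ursula, Nieves, Beatriz, Alonso, Pilar, and Soledad — each takes 1/15.

Alonso 1/15; Beatriz 1/15; Elena 1/5; Graciela 1/5; Nieves 1/15; Pilar 1/15; Soledad 1/15; Ursula 1/15; Yago 1/5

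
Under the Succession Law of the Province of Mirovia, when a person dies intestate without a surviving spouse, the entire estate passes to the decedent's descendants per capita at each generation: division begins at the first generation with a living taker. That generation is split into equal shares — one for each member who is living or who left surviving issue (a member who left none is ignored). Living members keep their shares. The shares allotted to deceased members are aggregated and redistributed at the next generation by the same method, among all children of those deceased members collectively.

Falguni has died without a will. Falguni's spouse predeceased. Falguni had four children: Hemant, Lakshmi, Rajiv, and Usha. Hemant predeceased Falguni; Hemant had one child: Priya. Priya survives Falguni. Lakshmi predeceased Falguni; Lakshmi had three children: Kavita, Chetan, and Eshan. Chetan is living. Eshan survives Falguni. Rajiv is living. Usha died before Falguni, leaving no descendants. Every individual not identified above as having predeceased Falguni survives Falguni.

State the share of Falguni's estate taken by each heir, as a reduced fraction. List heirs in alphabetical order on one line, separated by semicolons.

There is no surviving spouse, so the entire estate passes to Falguni's descendants per capita at each generation.
At generation 1 (Hemant, Lakshmi, Rajiv) there are 3 shares of (1)/3 = 1/3 each.
Living: Rajiv — each takes 1/3.
Deceased: Hemant and Lakshmi. Their combined 2/3 is pooled and carried to generation 2.
At generation 2 (Priya, Kavita, Chetan, Eshan) there are 4 shares of (2/3)/4 = 1/6 each.
Living: Priya, Kavita, Chetan, and Eshan — each takes 1/6.

Chetan 1/6; Eshan 1/6; Kavita 1/6; Priya 1/6; Rajiv 1/3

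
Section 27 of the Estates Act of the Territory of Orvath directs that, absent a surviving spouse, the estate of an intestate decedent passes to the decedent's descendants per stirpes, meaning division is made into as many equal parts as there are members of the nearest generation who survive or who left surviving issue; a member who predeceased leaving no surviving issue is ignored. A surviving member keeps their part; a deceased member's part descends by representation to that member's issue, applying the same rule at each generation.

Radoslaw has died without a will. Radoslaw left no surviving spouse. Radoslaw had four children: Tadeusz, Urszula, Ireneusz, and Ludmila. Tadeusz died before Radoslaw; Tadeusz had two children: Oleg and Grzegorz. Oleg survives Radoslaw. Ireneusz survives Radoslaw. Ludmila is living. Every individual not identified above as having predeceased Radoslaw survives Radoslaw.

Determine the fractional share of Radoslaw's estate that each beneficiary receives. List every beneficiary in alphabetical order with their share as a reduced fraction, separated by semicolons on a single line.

There is no surviving spouse, so the entire estate passes to Radoslaw's descendants per stirpes.
The estate is divided into 4 equal shares of 1/4 among Tadeusz, Urszula, Ireneusz, Ludmila.
Tadeusz predeceased; the 1/4 allotted to Tadeusz's branch passes to Tadeusz's issue by representation.
The 1/4 is divided into 2 equal shares of 1/8 among Oleg, Grzegorz.
Oleg is living and takes 1/8.
Grzegorz is living and takes 1/8.
Urszula is living and takes 1/4.
Ireneusz is living and takes 1/4.
Ludmila is living and takes 1/4.

Grzegorz 1/8; Ireneusz 1/4; Ludmila 1/4; Oleg 1/8; Urszula 1/4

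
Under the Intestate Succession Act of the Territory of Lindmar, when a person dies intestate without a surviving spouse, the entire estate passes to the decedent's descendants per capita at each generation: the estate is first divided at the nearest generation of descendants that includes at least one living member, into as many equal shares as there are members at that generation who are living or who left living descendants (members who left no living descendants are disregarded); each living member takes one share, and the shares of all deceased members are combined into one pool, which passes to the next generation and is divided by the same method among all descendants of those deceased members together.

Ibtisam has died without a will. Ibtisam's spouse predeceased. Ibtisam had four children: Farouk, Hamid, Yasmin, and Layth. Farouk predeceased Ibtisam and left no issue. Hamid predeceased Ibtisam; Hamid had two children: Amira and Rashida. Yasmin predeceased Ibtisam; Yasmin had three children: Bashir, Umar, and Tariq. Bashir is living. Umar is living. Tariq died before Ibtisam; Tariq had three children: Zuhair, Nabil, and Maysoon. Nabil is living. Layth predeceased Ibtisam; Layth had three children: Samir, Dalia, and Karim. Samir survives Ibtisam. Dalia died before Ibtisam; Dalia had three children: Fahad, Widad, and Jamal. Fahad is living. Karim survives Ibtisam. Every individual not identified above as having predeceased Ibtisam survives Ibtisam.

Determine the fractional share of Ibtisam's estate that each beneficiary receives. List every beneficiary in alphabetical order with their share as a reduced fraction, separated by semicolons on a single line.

There is no surviving spouse, so the entire estate passes to Ibtisam's descendants per capita at each generation.
No one at generation 1 (Hamid, Yasmin, Layth) is living; moving to the next generation.
At generation 2 (Amira, Rashida, Bashir, Umar, Tariq, Samir, Dalia, Karim) there are 8 shares of (1)/8 = 1/8 each.
Living: Amira, Rashida, Bashir, Umar, Samir, and Karim — each takes 1/8.
Deceased: Tariq and Dalia. Their combined 1/4 is pooled and carried to generation 3.
At generation 3 (Zuhair, Nabil, Maysoon, Fahad, Widad, Jamal) there are 6 shares of (1/4)/6 = 1/24 each.
Living: Zuhair, Nabil, Maysoon, Fahad, Widad, and Jamal — each takes 1/24.

Amira 1/8; Bashir 1/8; Fahad 1/24; Jamal 1/24; Karim 1/8; Maysoon 1/24; Nabil 1/24; Rashida 1/8; Samir 1/8; Umar 1/8; Widad 1/24; Zuhair 1/24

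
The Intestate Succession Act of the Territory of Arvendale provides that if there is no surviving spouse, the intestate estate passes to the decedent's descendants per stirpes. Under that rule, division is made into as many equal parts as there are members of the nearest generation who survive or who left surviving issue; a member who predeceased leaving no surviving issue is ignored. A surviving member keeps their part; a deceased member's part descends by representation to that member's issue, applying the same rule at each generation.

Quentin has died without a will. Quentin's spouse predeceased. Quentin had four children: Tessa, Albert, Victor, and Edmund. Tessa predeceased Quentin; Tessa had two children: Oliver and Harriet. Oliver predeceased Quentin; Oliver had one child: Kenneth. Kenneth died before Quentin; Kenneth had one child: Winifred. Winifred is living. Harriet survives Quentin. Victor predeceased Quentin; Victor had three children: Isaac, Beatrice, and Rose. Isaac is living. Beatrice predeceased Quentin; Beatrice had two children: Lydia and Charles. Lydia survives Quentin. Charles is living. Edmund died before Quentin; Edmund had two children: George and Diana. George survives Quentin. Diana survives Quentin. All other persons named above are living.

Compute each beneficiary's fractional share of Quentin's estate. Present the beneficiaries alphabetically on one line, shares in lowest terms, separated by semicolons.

There is no surviving spouse, so the entire estate passes to Quentin's descendants per stirpes.
The estate is divided into 4 equal shares of 1/4 among Tessa, Albert, Victor, Edmund.
Tessa predeceased; the 1/4 allotted to Tessa's branch passes to Tessa's issue by representation.
The 1/4 is divided into 2 equal shares of 1/8 among Oliver, Harriet.
Oliver predeceased; the 1/8 allotted to Oliver's branch passes to Oliver's issue by representation.
Kenneth's line is the sole branch at this level, so the full 1/8 passes to Kenneth's issue by representation.
Winifred is the sole taker at this level and receives the full 1/8.
Harriet is living and takes 1/8.
Albert is living and takes 1/4.
Victor predeceased; the 1/4 allotted to Victor's branch passes to Victor's issue by representation.
The 1/4 is divided into 3 equal shares of 1/12 among Isaac, Beatrice, Rose.
Isaac is living and takes 1/12.
Beatrice predeceased; the 1/12 allotted to Beatrice's branch passes to Beatrice's issue by representation.
The 1/12 is divided into 2 equal shares of 1/24 among Lydia, Charles.
Lydia is living and takes 1/24.
Charles is living and takes 1/24.
Rose is living and takes 1/12.
Edmund predeceased; the 1/4 allotted to Edmund's branch passes to Edmund's issue by representation.
The 1/4 is divided into 2 equal shares of 1/8 among George, Diana.
George is living and takes 1/8.
Diana is living and takes 1/8.

Albert 1/4; Charles 1/24; Diana 1/8; George 1/8; Harriet 1/8; Isaac 1/12; Lydia 1/24; Rose 1/12; Winifred 1/8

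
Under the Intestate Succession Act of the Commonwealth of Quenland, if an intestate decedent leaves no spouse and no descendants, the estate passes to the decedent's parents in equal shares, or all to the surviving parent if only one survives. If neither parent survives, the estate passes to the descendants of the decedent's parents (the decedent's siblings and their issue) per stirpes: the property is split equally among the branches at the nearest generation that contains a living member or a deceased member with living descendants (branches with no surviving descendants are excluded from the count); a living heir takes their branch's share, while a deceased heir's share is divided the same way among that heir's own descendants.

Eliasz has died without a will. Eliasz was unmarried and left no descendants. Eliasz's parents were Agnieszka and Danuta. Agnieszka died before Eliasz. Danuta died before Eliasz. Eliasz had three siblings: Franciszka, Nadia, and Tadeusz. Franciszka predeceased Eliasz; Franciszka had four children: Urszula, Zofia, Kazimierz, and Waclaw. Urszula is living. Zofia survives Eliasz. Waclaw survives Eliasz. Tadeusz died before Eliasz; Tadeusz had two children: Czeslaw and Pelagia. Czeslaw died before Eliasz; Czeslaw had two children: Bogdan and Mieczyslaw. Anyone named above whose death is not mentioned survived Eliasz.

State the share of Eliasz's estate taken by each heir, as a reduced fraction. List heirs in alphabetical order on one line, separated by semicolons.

Neither parent survives and there are no descendants, so the estate passes to Eliasz's siblings and their issue per stirpes.
The estate is divided into 3 equal shares of 1/3 among Franciszka, Nadia, Tadeusz.
Franciszka predeceased; the 1/3 allotted to Franciszka's branch passes to Franciszka's issue by representation.
The 1/3 is divided into 4 equal shares of 1/12 among Urszula, Zofia, Kazimierz, Waclaw.
Urszula is living and takes 1/12.
Zofia is living and takes 1/12.
Kazimierz is living and takes 1/12.
Waclaw is living and takes 1/12.
Nadia is living and takes 1/3.
Tadeusz predeceased; the 1/3 allotted to Tadeusz's branch passes to Tadeusz's issue by representation.
The 1/3 is divided into 2 equal shares of 1/6 among Czeslaw, Pelagia.
Czeslaw predeceased; the 1/6 allotted to Czeslaw's branch passes to Czeslaw's issue by representation.
The 1/6 is divided into 2 equal shares of 1/12 among Bogdan, Mieczyslaw.
Bogdan is living and takes 1/12.
Mieczyslaw is living and takes 1/12.
Pelagia is living and takes 1/6.

Bogdan 1/12; Kazimierz 1/12; Mieczyslaw 1/12; Nadia 1/3; Pelagia 1/6; Urszula 1/12; Waclaw 1/12; Zofia 1/12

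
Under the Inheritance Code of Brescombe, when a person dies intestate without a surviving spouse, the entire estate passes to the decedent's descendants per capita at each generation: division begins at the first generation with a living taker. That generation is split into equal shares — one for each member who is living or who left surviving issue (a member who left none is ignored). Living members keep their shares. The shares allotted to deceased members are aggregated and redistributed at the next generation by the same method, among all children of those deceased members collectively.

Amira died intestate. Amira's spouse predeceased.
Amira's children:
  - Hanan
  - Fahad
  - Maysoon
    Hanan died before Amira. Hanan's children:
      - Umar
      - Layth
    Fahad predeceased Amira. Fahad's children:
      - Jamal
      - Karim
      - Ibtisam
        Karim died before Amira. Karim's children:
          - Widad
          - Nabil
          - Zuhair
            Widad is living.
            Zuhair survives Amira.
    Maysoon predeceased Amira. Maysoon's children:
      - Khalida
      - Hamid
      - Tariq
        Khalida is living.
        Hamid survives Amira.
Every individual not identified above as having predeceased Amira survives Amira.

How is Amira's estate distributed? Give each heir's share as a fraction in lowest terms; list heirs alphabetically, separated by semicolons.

There is no surviving spouse, so the entire estate passes to Amira's descendants per capita at each generation.
No one at generation 1 (Hanan, Fahad, Maysoon) is living; moving to the next generation.
At generation 2 (Umar, Layth, Jamal, Karim, Ibtisam, Khalida, Hamid, Tariq) there are 8 shares of (1)/8 = 1/8 each.
Living: Umar, Layth, Jamal, Ibtisam, Khalida, Hamid, and Tariq — each takes 1/8.
Deceased: Karim. That 1/8 share is carried to generation 3.
At generation 3 (Widad, Nabil, Zuhair) there are 3 shares of (1/8)/3 = 1/24 each.
Living: Widad, Nabil, and Zuhair — each takes 1/24.

Hamid 1/8; Ibtisam 1/8; Jamal 1/8; Khalida 1/8; Layth 1/8; Nabil 1/24; Tariq 1/8; Umar 1/8; Widad 1/24; Zuhair 1/24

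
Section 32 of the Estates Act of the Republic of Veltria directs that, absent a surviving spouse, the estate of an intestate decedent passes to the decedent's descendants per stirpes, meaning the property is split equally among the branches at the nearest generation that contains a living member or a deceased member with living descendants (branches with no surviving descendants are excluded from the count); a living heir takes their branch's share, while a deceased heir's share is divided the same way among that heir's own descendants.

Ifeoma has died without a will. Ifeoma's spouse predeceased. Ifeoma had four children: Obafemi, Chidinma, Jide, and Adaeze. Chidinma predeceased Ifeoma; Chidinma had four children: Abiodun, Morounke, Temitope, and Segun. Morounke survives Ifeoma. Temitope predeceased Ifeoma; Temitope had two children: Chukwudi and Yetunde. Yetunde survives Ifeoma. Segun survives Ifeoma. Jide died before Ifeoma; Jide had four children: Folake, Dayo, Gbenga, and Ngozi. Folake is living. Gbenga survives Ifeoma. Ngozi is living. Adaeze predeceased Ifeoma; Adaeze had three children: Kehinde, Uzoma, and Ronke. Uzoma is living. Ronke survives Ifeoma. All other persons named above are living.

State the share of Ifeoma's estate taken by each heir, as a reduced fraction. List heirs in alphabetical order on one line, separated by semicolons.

There is no surviving spouse, so the entire estate passes to Ifeoma's descendants per stirpes.
The estate is divided into 4 equal shares of 1/4 among Obafemi, Chidinma, Jide, Adaeze.
Obafemi is living and takes 1/4.
Chidinma predeceased; the 1/4 allotted to Chidinma's branch passes to Chidinma's issue by representation.
The 1/4 is divided into 4 equal shares of 1/16 among Abiodun, Morounke, Temitope, Segun.
Abiodun is living and takes 1/16.
Morounke is living and takes 1/16.
Temitope predeceased; the 1/16 allotted to Temitope's branch passes to Temitope's issue by representation.
The 1/16 is divided into 2 equal shares of 1/32 among Chukwudi, Yetunde.
Chukwudi is living and takes 1/32.
Yetunde is living and takes 1/32.
Segun is living and takes 1/16.
Jide predeceased; the 1/4 allotted to Jide's branch passes to Jide's issue by representation.
The 1/4 is divided into 4 equal shares of 1/16 among Folake, Dayo, Gbenga, Ngozi.
Folake is living and takes 1/16.
Dayo is living and takes 1/16.
Gbenga is living and takes 1/16.
Ngozi is living and takes 1/16.
Adaeze predeceased; the 1/4 allotted to Adaeze's branch passes to Adaeze's issue by representation.
The 1/4 is divided into 3 equal shares of 1/12 among Kehinde, Uzoma, Ronke.
Kehinde is living and takes 1/12.
Uzoma is living and takes 1/12.
Ronke is living and takes 1/12.

Abiodun 1/16; Chukwudi 1/32; Dayo 1/16; Folake 1/16; Gbenga 1/16; Kehinde 1/12; Morounke 1/16; Ngozi 1/16; Obafemi 1/4; Ronke 1/12; Segun 1/16; Uzoma 1/12; Yetunde 1/32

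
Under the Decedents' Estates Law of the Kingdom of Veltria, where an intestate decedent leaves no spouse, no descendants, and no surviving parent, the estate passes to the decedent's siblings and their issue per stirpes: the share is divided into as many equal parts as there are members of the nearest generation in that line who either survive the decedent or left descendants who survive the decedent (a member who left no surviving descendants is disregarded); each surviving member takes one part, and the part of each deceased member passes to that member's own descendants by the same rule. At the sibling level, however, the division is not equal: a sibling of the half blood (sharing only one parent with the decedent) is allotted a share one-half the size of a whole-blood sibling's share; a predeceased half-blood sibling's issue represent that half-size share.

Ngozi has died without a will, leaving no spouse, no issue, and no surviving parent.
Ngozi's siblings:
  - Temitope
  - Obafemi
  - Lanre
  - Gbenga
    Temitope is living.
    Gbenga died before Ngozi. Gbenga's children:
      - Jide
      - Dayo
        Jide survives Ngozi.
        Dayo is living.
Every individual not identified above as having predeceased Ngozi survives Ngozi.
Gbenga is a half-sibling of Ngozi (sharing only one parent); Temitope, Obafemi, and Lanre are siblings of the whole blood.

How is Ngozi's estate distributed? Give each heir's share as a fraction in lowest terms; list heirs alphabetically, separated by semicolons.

Dayo 1/14; Jide 1/14; Lanre 2/7; Obafemi 2/7; Temitope 2/7

No spouse, descendants, or parent survives, so the estate passes to Ngozi's siblings per stirpes.
Half-blood siblings count for one-half the weight of whole-blood siblings at the initial division.
Dividing 1 in proportion to weights (total weight 7/2): Temitope (weight 1) → 2/7; Obafemi (weight 1) → 2/7; Lanre (weight 1) → 2/7; Gbenga (weight 1/2) → 1/7.
Temitope is living and takes 2/7.
Obafemi is living and takes 2/7.
Lanre is living and takes 2/7.
Gbenga predeceased; the 1/7 allotted to Gbenga's branch passes to Gbenga's issue by representation.
The 1/7 is divided into 2 equal shares of 1/14 among Jide, Dayo.
Jide is living and takes 1/14.
Dayo is living and takes 1/14.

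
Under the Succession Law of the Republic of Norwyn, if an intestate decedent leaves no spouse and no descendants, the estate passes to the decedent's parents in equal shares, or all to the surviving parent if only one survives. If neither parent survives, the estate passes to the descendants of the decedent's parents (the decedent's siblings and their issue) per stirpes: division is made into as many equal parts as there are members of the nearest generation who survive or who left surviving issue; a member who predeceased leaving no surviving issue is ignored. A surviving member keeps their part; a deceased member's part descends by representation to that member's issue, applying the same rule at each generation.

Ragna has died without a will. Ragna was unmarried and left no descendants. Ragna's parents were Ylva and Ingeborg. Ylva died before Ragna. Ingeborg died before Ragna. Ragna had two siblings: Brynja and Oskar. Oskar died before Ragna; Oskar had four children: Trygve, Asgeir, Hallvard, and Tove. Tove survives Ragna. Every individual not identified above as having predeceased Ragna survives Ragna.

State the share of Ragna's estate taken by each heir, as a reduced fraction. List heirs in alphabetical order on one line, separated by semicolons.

Neither parent survives and there are no descendants, so the estate passes to Ragna's siblings and their issue per stirpes.
The estate is divided into 2 equal shares of 1/2 among Brynja, Oskar.
Brynja is living and takes 1/2.
Oskar predeceased; the 1/2 allotted to Oskar's branch passes to Oskar's issue by representation.
The 1/2 is divided into 4 equal shares of 1/8 among Trygve, Asgeir, Hallvard, Tove.
Trygve is living and takes 1/8.
Asgeir is living and takes 1/8.
Hallvard is living and takes 1/8.
Tove is living and takes 1/8.

Asgeir 1/8; Brynja 1/2; Hallvard 1/8; Tove 1/8; Trygve 1/8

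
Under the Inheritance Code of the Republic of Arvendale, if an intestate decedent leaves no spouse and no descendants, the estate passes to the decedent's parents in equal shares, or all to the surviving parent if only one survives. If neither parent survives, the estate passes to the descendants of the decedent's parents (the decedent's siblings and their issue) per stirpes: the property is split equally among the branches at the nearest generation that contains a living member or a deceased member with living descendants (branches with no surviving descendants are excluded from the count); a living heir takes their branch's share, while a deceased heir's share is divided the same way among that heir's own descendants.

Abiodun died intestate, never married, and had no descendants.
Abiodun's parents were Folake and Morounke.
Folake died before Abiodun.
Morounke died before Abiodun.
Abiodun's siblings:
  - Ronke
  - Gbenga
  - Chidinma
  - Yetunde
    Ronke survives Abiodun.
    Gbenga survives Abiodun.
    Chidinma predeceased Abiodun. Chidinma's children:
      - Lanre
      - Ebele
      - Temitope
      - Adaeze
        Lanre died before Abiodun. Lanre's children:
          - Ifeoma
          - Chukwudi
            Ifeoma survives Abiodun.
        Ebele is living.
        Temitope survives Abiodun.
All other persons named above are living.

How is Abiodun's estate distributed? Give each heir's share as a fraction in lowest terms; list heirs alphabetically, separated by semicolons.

Neither parent survives and there are no descendants, so the estate passes to Abiodun's siblings and their issue per stirpes.
The estate is divided into 4 equal shares of 1/4 among Ronke, Gbenga, Chidinma, Yetunde.
Ronke is living and takes 1/4.
Gbenga is living and takes 1/4.
Chidinma predeceased; the 1/4 allotted to Chidinma's branch passes to Chidinma's issue by representation.
The 1/4 is divided into 4 equal shares of 1/16 among Lanre, Ebele, Temitope, Adaeze.
Lanre predeceased; the 1/16 allotted to Lanre's branch passes to Lanre's issue by representation.
The 1/16 is divided into 2 equal shares of 1/32 among Ifeoma, Chukwudi.
Ifeoma is living and takes 1/32.
Chukwudi is living and takes 1/32.
Ebele is living and takes 1/16.
Temitope is living and takes 1/16.
Adaeze is living and takes 1/16.
Yetunde is living and takes 1/4.

Adaeze 1/16; Chukwudi 1/32; Ebele 1/16; Gbenga 1/4; Ifeoma 1/32; Ronke 1/4; Temitope 1/16; Yetunde 1/4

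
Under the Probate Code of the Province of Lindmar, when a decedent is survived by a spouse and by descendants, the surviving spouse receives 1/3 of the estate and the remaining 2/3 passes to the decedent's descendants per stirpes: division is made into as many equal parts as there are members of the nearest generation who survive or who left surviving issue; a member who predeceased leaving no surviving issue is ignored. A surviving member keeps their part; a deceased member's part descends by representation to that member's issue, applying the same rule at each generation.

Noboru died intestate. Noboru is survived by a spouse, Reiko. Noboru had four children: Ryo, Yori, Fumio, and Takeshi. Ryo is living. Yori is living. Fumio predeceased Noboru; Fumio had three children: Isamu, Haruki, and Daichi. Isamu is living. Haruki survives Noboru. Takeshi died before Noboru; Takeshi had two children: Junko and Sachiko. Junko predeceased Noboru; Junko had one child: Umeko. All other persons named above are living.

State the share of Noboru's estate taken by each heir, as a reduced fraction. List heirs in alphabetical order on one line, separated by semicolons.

Daichi 1/18; Haruki 1/18; Isamu 1/18; Reiko 1/3; Ryo 1/6; Sachiko 1/12; Umeko 1/12; Yori 1/6

Reiko, as surviving spouse, takes 1/3.
The remaining 2/3 passes to Noboru's descendants per stirpes.
The 2/3 is divided into 4 equal shares of 1/6 among Ryo, Yori, Fumio, Takeshi.
Ryo is living and takes 1/6.
Yori is living and takes 1/6.
Fumio predeceased; the 1/6 allotted to Fumio's branch passes to Fumio's issue by representation.
The 1/6 is divided into 3 equal shares of 1/18 among Isamu, Haruki, Daichi.
Isamu is living and takes 1/18.
Haruki is living and takes 1/18.
Daichi is living and takes 1/18.
Takeshi predeceased; the 1/6 allotted to Takeshi's branch passes to Takeshi's issue by representation.
The 1/6 is divided into 2 equal shares of 1/12 among Junko, Sachiko.
Junko predeceased; the 1/12 allotted to Junko's branch passes to Junko's issue by representation.
Umeko is the sole taker at this level and receives the full 1/12.
Sachiko is living and takes 1/12.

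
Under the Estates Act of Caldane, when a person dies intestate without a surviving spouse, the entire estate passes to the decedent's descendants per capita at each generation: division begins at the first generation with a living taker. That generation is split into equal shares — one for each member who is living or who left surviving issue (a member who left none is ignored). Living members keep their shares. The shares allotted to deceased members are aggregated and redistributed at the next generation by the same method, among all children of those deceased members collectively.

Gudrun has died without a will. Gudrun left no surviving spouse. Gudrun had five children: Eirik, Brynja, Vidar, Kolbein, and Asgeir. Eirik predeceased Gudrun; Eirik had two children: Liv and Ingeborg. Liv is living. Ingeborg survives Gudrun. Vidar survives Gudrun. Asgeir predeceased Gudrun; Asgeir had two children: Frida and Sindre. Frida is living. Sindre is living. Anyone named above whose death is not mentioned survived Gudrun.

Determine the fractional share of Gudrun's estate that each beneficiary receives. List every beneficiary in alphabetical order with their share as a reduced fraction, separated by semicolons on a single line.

Brynja 1/5; Frida 1/10; Ingeborg 1/10; Kolbein 1/5; Liv 1/10; Sindre 1/10; Vidar 1/5

There is no surviving spouse, so the entire estate passes to Gudrun's descendants per capita at each generation.
At generation 1 (Eirik, Brynja, Vidar, Kolbein, Asgeir) there are 5 shares of (1)/5 = 1/5 each.
Living: Brynja, Vidar, and Kolbein — each takes 1/5.
Deceased: Eirik and Asgeir. Their combined 2/5 is pooled and carried to generation 2.
At generation 2 (Liv, Ingeborg, Frida, Sindre) there are 4 shares of (2/5)/4 = 1/10 each.
Living: Liv, Ingeborg, Frida, and Sindre — each takes 1/10.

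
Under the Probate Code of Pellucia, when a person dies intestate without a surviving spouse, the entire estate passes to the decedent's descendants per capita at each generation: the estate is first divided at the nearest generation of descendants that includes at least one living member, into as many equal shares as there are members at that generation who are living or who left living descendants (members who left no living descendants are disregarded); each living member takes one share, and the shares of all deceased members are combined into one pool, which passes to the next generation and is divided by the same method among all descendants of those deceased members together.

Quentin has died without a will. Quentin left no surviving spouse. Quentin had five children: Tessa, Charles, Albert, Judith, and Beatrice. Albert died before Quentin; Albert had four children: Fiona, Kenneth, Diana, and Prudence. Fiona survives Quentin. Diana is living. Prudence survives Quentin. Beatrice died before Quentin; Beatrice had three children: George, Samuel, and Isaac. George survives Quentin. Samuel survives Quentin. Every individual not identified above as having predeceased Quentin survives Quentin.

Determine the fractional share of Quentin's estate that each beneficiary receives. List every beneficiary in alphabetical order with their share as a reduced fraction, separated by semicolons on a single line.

Charles 1/5; Diana 2/35; Fiona 2/35; George 2/35; Isaac 2/35; Judith 1/5; Kenneth 2/35; Prudence 2/35; Samuel 2/35; Tessa 1/5

There is no surviving spouse, so the entire estate passes to Quentin's descendants per capita at each generation.
At generation 1 (Tessa, Charles, Albert, Judith, Beatrice) there are 5 shares of (1)/5 = 1/5 each.
Living: Tessa, Charles, and Judith — each takes 1/5.
Deceased: Albert and Beatrice. Their combined 2/5 is pooled and carried to generation 2.
At generation 2 (Fiona, Kenneth, Diana, Prudence, George, Samuel, Isaac) there are 7 shares of (2/5)/7 = 2/35 each.
Living: Fiona, Kenneth, Diana, Prudence, George, Samuel, and Isaac — each takes 2/35.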